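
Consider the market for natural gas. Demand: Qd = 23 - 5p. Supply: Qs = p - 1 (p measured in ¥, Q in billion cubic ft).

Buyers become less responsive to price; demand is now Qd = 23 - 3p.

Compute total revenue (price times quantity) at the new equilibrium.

Initially, 23 - 5p = p - 1, so 24 = 6p and p = 4, Q = 3.
After the shift, demand is Qd = 23 - 3p and supply is Qs = p - 1.
New equilibrium: 23 - 3p = p - 1 ⇒ 24 = 4p ⇒ p = 6, Q = 5.
New expenditure = 6 × 5 = 30.

30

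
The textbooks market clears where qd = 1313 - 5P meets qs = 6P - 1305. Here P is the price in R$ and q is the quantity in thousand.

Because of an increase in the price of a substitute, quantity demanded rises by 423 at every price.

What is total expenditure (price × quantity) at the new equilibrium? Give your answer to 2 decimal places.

Before the shock: 1313 - 5P = 6P - 1305 ⇒ 2618 = 11P ⇒ P = 238, q = 123.
The shock moves the curves to qd = 1736 - 5P and qs = 6P - 1305.
Clearing the new market: 1736 - 5P = 6P - 1305, so P = 3041/11 ≈ 276.4545 and q = 3891/11 ≈ 353.7273.
New expenditure = 276.4545 × 353.7273 = 97789.51.

97789.51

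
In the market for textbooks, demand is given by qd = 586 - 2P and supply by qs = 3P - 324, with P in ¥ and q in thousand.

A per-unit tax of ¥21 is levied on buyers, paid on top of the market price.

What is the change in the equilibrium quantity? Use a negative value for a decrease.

Initially, 586 - 2P = 3P - 324, so 910 = 5P and P = 182, q = 222.
Since buyers pay the price plus the tax, the effective demand curve becomes qd = 544 - 2P.
New equilibrium: 544 - 2P = 3P - 324 ⇒ 868 = 5P ⇒ P = 173.6, q = 196.8.
Δq = 196.8 − 222 = -25.2.

-25.2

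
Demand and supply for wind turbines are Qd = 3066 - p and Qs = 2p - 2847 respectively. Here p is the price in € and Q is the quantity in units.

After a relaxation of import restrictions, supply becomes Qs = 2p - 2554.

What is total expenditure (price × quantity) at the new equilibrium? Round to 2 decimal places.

2234262.22

Original equilibrium: 3066 - p = 2p - 2847 gives 5913 = 3p, so p = 1971 and Q = 1095.
The new curves are Qd = 3066 - p (demand) and Qs = 2p - 2554 (supply).
New equilibrium: 3066 - p = 2p - 2554 ⇒ 5620 = 3p ⇒ p = 5620/3 ≈ 1873.3333, Q = 3578/3 ≈ 1192.6667.
New expenditure = 1873.3333 × 1192.6667 = 2234262.22.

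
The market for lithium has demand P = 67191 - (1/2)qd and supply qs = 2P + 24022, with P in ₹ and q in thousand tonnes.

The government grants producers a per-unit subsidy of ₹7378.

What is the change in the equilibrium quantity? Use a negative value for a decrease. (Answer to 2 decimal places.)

+7378.00

Solve the original market: 134382 - 2P = 2P + 24022, hence P = 27590 and q = 79202.
Since sellers receive the price plus the subsidy, the effective supply curve becomes qs = 2P + 38778.
Equate the new curves: 134382 - 2P = 2P + 38778, giving 95604 = 4P, P = 23901, q = 86580.
Δq = 86580 − 79202 = +7378.00.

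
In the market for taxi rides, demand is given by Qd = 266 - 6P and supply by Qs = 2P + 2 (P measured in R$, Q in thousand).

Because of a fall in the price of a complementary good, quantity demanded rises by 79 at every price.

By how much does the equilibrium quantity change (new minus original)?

+19.75

Before the shock: 266 - 6P = 2P + 2 ⇒ 264 = 8P ⇒ P = 33, Q = 68.
With the change applied: demand Qd = 345 - 6P, supply Qs = 2P + 2.
Clearing the new market: 345 - 6P = 2P + 2, so P = 42.875 and Q = 87.75.
ΔQ = 87.75 − 68 = +19.75.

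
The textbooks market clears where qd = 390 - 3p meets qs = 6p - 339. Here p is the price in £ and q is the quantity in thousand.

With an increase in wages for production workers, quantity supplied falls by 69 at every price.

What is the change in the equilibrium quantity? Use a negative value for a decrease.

-23

Initially, 390 - 3p = 6p - 339, so 729 = 9p and p = 81, q = 147.
With the change applied: demand qd = 390 - 3p, supply qs = 6p - 408.
Equate the new curves: 390 - 3p = 6p - 408, giving 798 = 9p, p = 266/3 ≈ 88.6667, q = 124.
Δq = 124 − 147 = -23.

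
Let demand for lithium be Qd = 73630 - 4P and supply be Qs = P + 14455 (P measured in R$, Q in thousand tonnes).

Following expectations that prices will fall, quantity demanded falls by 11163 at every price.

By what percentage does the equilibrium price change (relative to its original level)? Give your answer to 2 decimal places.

-18.86

Original equilibrium: 73630 - 4P = P + 14455 gives 59175 = 5P, so P = 11835 and Q = 26290.
With the change applied: demand Qd = 62467 - 4P, supply Qs = P + 14455.
Setting them equal: 62467 - 4P = P + 14455 → 48012 = 5P, so P = 9602.4 and Q = 24057.4.
%ΔP = (9602.4 − 11835) / 11835 × 100 = -18.86%.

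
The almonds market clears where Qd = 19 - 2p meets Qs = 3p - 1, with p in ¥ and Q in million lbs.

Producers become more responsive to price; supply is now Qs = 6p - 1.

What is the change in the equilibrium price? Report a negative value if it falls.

-1.5

Initially, 19 - 2p = 3p - 1, so 20 = 5p and p = 4, Q = 11.
With the change applied: demand Qd = 19 - 2p, supply Qs = 6p - 1.
Clearing the new market: 19 - 2p = 6p - 1, so p = 2.5 and Q = 14.
Δp = 2.5 − 4 = -1.5.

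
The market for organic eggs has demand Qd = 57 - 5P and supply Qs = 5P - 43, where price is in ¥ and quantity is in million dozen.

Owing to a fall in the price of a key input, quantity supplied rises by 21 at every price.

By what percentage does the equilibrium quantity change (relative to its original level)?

+150

Before the shock: 57 - 5P = 5P - 43 ⇒ 100 = 10P ⇒ P = 10, Q = 7.
The new curves are Qd = 57 - 5P (demand) and Qs = 5P - 22 (supply).
Clearing the new market: 57 - 5P = 5P - 22, so P = 7.9 and Q = 17.5.
%ΔQ = (17.5 − 7) / 7 × 100 = +150%.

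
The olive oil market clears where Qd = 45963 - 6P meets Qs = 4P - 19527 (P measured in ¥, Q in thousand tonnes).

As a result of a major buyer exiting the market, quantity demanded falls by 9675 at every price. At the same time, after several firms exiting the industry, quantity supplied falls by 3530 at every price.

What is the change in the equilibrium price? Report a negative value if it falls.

-614.5

Initially, 45963 - 6P = 4P - 19527, so 65490 = 10P and P = 6549, Q = 6669.
The shock moves the curves to Qd = 36288 - 6P and Qs = 4P - 23057.
Setting them equal: 36288 - 6P = 4P - 23057 → 59345 = 10P, so P = 5934.5 and Q = 681.
ΔP = 5934.5 − 6549 = -614.5.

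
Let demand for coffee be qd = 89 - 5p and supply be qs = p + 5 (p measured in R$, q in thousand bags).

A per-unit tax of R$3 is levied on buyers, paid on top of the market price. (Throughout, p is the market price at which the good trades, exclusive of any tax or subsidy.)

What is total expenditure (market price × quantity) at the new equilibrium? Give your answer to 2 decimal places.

Before the shock: 89 - 5p = p + 5 ⇒ 84 = 6p ⇒ p = 14, q = 19.
Since buyers pay the price plus the tax, the effective demand curve becomes qd = 74 - 5p.
Equate the new curves: 74 - 5p = p + 5, giving 69 = 6p, p = 11.5, q = 16.5.
New expenditure = 11.5 × 16.5 = 189.75.

189.75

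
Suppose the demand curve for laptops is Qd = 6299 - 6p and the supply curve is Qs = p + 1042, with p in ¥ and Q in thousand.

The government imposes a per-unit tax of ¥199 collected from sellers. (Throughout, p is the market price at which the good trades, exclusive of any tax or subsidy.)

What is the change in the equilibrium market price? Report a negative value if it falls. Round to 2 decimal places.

Solve the original market: 6299 - 6p = p + 1042, hence p = 751 and Q = 1793.
Since sellers keep the price net of the tax, the effective supply curve becomes Qs = p + 843.
Clearing the new market: 6299 - 6p = p + 843, so p = 5456/7 ≈ 779.4286 and Q = 11357/7 ≈ 1622.4286.
Δp = 779.4286 − 751 = +28.43.

+28.43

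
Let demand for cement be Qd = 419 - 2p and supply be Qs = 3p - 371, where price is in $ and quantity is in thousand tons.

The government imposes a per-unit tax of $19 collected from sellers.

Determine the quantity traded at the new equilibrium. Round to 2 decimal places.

80.20

Before the shock: 419 - 2p = 3p - 371 ⇒ 790 = 5p ⇒ p = 158, Q = 103.
Since sellers keep the price net of the tax, the effective supply curve becomes Qs = 3p - 428.
Setting them equal: 419 - 2p = 3p - 428 → 847 = 5p, so p = 169.4 and Q = 80.2.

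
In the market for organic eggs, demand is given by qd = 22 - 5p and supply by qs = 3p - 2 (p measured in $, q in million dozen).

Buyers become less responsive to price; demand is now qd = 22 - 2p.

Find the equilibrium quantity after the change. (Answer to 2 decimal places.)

12.40

Solve the original market: 22 - 5p = 3p - 2, hence p = 3 and q = 7.
The new curves are qd = 22 - 2p (demand) and qs = 3p - 2 (supply).
Setting them equal: 22 - 2p = 3p - 2 → 24 = 5p, so p = 4.8 and q = 12.4.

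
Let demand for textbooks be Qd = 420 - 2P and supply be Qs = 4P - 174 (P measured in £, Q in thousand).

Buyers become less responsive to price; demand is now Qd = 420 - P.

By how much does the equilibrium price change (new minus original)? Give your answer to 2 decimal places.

+19.80

Solve the original market: 420 - 2P = 4P - 174, hence P = 99 and Q = 222.
The shock moves the curves to Qd = 420 - P and Qs = 4P - 174.
New equilibrium: 420 - P = 4P - 174 ⇒ 594 = 5P ⇒ P = 118.8, Q = 301.2.
ΔP = 118.8 − 99 = +19.80.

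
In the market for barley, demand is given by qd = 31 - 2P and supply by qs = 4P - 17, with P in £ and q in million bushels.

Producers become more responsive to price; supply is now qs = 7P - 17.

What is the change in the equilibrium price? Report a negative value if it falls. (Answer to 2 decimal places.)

-2.67

Original equilibrium: 31 - 2P = 4P - 17 gives 48 = 6P, so P = 8 and q = 15.
With the change applied: demand qd = 31 - 2P, supply qs = 7P - 17.
Equate the new curves: 31 - 2P = 7P - 17, giving 48 = 9P, P = 16/3 ≈ 5.3333, q = 61/3 ≈ 20.3333.
ΔP = 5.3333 − 8 = -2.67.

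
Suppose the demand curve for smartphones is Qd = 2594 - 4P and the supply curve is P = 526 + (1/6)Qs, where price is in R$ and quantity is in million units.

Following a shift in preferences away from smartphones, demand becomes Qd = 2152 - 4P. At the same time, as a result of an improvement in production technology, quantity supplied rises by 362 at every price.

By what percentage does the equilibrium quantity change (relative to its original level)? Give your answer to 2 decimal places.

Initially, 2594 - 4P = 6P - 3156, so 5750 = 10P and P = 575, Q = 294.
With the change applied: demand Qd = 2152 - 4P, supply Qs = 6P - 2794.
Clearing the new market: 2152 - 4P = 6P - 2794, so P = 494.6 and Q = 173.6.
%ΔQ = (173.6 − 294) / 294 × 100 = -40.95%.

-40.95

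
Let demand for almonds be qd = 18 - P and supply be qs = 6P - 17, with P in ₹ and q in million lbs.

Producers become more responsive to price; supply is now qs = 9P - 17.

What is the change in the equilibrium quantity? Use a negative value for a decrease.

+1.5

Before the shock: 18 - P = 6P - 17 ⇒ 35 = 7P ⇒ P = 5, q = 13.
After the shift, demand is qd = 18 - P and supply is qs = 9P - 17.
New equilibrium: 18 - P = 9P - 17 ⇒ 35 = 10P ⇒ P = 3.5, q = 14.5.
Δq = 14.5 − 13 = +1.5.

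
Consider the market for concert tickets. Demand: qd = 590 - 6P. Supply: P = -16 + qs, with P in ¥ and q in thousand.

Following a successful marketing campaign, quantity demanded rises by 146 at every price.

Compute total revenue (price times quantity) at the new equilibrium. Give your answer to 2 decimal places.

12225.31

Before the shock: 590 - 6P = P + 16 ⇒ 574 = 7P ⇒ P = 82, q = 98.
With the change applied: demand qd = 736 - 6P, supply qs = P + 16.
Equate the new curves: 736 - 6P = P + 16, giving 720 = 7P, P = 720/7 ≈ 102.8571, q = 832/7 ≈ 118.8571.
New expenditure = 102.8571 × 118.8571 = 12225.31.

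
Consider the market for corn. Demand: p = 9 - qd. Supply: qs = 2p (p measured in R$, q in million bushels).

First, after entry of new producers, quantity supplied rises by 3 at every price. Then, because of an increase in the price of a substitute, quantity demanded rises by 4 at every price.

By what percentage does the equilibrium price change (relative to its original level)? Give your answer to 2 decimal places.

Initially, 9 - p = 2p, so 9 = 3p and p = 3, q = 6.
The shock moves the curves to qd = 13 - p and qs = 2p + 3.
New equilibrium: 13 - p = 2p + 3 ⇒ 10 = 3p ⇒ p = 10/3 ≈ 3.3333, q = 29/3 ≈ 9.6667.
%Δp = (3.3333 − 3) / 3 × 100 = +11.11%.

+11.11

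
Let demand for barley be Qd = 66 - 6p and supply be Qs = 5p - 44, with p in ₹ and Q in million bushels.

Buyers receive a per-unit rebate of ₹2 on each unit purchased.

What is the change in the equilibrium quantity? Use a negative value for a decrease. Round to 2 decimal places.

+5.45

Solve the original market: 66 - 6p = 5p - 44, hence p = 10 and Q = 6.
Since buyers' out-of-pocket price is the market price minus the rebate, the effective demand curve becomes Qd = 78 - 6p.
Clearing the new market: 78 - 6p = 5p - 44, so p = 122/11 ≈ 11.0909 and Q = 126/11 ≈ 11.4545.
ΔQ = 11.4545 − 6 = +5.45.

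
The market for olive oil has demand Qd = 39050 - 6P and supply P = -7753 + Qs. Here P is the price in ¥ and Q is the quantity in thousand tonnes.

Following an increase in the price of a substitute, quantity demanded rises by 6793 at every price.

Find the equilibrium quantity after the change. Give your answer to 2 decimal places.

Original equilibrium: 39050 - 6P = P + 7753 gives 31297 = 7P, so P = 4471 and Q = 12224.
The new curves are Qd = 45843 - 6P (demand) and Qs = P + 7753 (supply).
Clearing the new market: 45843 - 6P = P + 7753, so P = 38090/7 ≈ 5441.4286 and Q = 92361/7 ≈ 13194.4286.

13194.43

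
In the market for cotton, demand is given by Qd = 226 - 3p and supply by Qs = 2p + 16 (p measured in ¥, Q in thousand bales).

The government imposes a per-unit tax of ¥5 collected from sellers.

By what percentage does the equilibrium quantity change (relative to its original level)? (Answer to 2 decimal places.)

Original equilibrium: 226 - 3p = 2p + 16 gives 210 = 5p, so p = 42 and Q = 100.
Since sellers keep the price net of the tax, the effective supply curve becomes Qs = 2p + 6.
Setting them equal: 226 - 3p = 2p + 6 → 220 = 5p, so p = 44 and Q = 94.
%ΔQ = (94 − 100) / 100 × 100 = -6.00%.

-6.00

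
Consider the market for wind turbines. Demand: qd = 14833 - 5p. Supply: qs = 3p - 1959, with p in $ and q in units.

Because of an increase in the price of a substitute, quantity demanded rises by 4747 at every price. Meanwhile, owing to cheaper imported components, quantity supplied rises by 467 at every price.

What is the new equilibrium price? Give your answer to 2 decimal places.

Original equilibrium: 14833 - 5p = 3p - 1959 gives 16792 = 8p, so p = 2099 and q = 4338.
The new curves are qd = 19580 - 5p (demand) and qs = 3p - 1492 (supply).
Setting them equal: 19580 - 5p = 3p - 1492 → 21072 = 8p, so p = 2634 and q = 6410.

2634.00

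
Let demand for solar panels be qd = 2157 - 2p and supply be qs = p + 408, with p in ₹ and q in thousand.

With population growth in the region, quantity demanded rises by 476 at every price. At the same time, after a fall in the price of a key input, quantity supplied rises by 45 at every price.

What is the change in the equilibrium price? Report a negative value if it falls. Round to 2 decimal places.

+143.67

Original equilibrium: 2157 - 2p = p + 408 gives 1749 = 3p, so p = 583 and q = 991.
With the change applied: demand qd = 2633 - 2p, supply qs = p + 453.
Clearing the new market: 2633 - 2p = p + 453, so p = 2180/3 ≈ 726.6667 and q = 3539/3 ≈ 1179.6667.
Δp = 726.6667 − 583 = +143.67.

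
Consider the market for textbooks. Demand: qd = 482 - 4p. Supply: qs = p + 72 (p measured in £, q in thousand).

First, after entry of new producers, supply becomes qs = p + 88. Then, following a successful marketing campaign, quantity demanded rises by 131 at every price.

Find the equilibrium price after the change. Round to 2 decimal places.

Solve the original market: 482 - 4p = p + 72, hence p = 82 and q = 154.
The shock moves the curves to qd = 613 - 4p and qs = p + 88.
Equate the new curves: 613 - 4p = p + 88, giving 525 = 5p, p = 105, q = 193.

105.00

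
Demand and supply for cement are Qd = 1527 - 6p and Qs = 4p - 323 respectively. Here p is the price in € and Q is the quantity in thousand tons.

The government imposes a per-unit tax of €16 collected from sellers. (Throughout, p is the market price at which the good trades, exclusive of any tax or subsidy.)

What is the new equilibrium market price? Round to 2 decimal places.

Original equilibrium: 1527 - 6p = 4p - 323 gives 1850 = 10p, so p = 185 and Q = 417.
Since sellers keep the price net of the tax, the effective supply curve becomes Qs = 4p - 387.
Clearing the new market: 1527 - 6p = 4p - 387, so p = 191.4 and Q = 378.6.

191.40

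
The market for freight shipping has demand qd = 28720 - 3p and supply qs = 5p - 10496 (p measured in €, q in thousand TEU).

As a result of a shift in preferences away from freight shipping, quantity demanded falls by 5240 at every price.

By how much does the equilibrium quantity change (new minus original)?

Before the shock: 28720 - 3p = 5p - 10496 ⇒ 39216 = 8p ⇒ p = 4902, q = 14014.
After the shift, demand is qd = 23480 - 3p and supply is qs = 5p - 10496.
Clearing the new market: 23480 - 3p = 5p - 10496, so p = 4247 and q = 10739.
Δq = 10739 − 14014 = -3275.

-3275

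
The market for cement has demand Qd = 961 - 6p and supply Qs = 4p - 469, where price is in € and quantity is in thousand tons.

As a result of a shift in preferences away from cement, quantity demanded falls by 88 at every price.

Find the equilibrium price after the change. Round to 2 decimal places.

134.20

Initially, 961 - 6p = 4p - 469, so 1430 = 10p and p = 143, Q = 103.
With the change applied: demand Qd = 873 - 6p, supply Qs = 4p - 469.
Setting them equal: 873 - 6p = 4p - 469 → 1342 = 10p, so p = 134.2 and Q = 67.8.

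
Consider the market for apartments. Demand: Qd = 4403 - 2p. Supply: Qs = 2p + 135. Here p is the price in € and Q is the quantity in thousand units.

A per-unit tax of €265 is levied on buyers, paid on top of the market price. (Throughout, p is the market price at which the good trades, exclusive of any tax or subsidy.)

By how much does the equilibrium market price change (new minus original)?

-132.5

Initially, 4403 - 2p = 2p + 135, so 4268 = 4p and p = 1067, Q = 2269.
Since buyers pay the price plus the tax, the effective demand curve becomes Qd = 3873 - 2p.
Setting them equal: 3873 - 2p = 2p + 135 → 3738 = 4p, so p = 934.5 and Q = 2004.
Δp = 934.5 − 1067 = -132.5.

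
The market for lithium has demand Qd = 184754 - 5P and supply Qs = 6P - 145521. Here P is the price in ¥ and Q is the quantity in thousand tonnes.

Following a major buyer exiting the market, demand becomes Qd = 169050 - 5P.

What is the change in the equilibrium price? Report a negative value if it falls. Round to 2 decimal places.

-1427.64

Before the shock: 184754 - 5P = 6P - 145521 ⇒ 330275 = 11P ⇒ P = 30025, Q = 34629.
After the shift, demand is Qd = 169050 - 5P and supply is Qs = 6P - 145521.
Setting them equal: 169050 - 5P = 6P - 145521 → 314571 = 11P, so P = 314571/11 ≈ 28597.3636 and Q = 286695/11 ≈ 26063.1818.
ΔP = 28597.3636 − 30025 = -1427.64.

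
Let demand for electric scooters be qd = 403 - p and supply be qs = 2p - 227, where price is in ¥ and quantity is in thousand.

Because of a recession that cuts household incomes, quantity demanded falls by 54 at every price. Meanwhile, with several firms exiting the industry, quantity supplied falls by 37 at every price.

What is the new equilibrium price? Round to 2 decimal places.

Initially, 403 - p = 2p - 227, so 630 = 3p and p = 210, q = 193.
The shock moves the curves to qd = 349 - p and qs = 2p - 264.
New equilibrium: 349 - p = 2p - 264 ⇒ 613 = 3p ⇒ p = 613/3 ≈ 204.3333, q = 434/3 ≈ 144.6667.

204.33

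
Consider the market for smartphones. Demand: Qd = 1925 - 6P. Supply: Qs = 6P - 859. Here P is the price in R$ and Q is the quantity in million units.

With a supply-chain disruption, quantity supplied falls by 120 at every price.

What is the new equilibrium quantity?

Original equilibrium: 1925 - 6P = 6P - 859 gives 2784 = 12P, so P = 232 and Q = 533.
With the change applied: demand Qd = 1925 - 6P, supply Qs = 6P - 979.
Equate the new curves: 1925 - 6P = 6P - 979, giving 2904 = 12P, P = 242, Q = 473.

473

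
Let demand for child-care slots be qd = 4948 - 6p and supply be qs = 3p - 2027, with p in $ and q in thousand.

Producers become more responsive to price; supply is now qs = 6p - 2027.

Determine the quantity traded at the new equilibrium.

1460.5

Solve the original market: 4948 - 6p = 3p - 2027, hence p = 775 and q = 298.
The shock moves the curves to qd = 4948 - 6p and qs = 6p - 2027.
Setting them equal: 4948 - 6p = 6p - 2027 → 6975 = 12p, so p = 581.25 and q = 1460.5.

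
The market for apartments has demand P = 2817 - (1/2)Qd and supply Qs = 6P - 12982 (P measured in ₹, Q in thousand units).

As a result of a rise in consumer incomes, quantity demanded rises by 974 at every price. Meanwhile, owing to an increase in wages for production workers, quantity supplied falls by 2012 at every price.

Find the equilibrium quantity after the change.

Solve the original market: 5634 - 2P = 6P - 12982, hence P = 2327 and Q = 980.
The new curves are Qd = 6608 - 2P (demand) and Qs = 6P - 14994 (supply).
Clearing the new market: 6608 - 2P = 6P - 14994, so P = 2700.25 and Q = 1207.5.

1207.5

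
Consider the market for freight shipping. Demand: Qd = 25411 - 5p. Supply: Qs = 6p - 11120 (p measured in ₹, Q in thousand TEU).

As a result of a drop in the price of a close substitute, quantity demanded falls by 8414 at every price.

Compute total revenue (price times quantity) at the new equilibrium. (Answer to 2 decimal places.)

Initially, 25411 - 5p = 6p - 11120, so 36531 = 11p and p = 3321, Q = 8806.
The new curves are Qd = 16997 - 5p (demand) and Qs = 6p - 11120 (supply).
Clearing the new market: 16997 - 5p = 6p - 11120, so p = 28117/11 ≈ 2556.0909 and Q = 46382/11 ≈ 4216.5455.
New expenditure = 2556.0909 × 4216.5455 = 10777873.50.

10777873.50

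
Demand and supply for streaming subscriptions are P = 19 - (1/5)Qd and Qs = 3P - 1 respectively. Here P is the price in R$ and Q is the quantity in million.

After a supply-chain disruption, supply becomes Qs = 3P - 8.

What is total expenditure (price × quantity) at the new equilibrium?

Solve the original market: 95 - 5P = 3P - 1, hence P = 12 and Q = 35.
After the shift, demand is Qd = 95 - 5P and supply is Qs = 3P - 8.
Equate the new curves: 95 - 5P = 3P - 8, giving 103 = 8P, P = 12.875, Q = 30.625.
New expenditure = 12.875 × 30.625 = 394.296875.

394.296875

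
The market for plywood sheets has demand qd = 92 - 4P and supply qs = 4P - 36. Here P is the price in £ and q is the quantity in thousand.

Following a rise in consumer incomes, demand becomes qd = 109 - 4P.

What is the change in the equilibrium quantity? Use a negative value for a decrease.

Before the shock: 92 - 4P = 4P - 36 ⇒ 128 = 8P ⇒ P = 16, q = 28.
With the change applied: demand qd = 109 - 4P, supply qs = 4P - 36.
New equilibrium: 109 - 4P = 4P - 36 ⇒ 145 = 8P ⇒ P = 18.125, q = 36.5.
Δq = 36.5 − 28 = +8.5.

+8.5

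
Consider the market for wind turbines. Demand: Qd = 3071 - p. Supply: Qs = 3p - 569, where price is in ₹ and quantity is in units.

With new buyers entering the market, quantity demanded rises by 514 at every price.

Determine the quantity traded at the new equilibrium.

Before the shock: 3071 - p = 3p - 569 ⇒ 3640 = 4p ⇒ p = 910, Q = 2161.
The shock moves the curves to Qd = 3585 - p and Qs = 3p - 569.
Setting them equal: 3585 - p = 3p - 569 → 4154 = 4p, so p = 1038.5 and Q = 2546.5.

2546.5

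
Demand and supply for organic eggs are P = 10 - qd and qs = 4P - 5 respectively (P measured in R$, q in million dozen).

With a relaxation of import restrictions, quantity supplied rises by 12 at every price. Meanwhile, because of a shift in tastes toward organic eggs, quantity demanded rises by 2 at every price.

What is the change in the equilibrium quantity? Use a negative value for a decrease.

+4

Original equilibrium: 10 - P = 4P - 5 gives 15 = 5P, so P = 3 and q = 7.
The shock moves the curves to qd = 12 - P and qs = 4P + 7.
Setting them equal: 12 - P = 4P + 7 → 5 = 5P, so P = 1 and q = 11.
Δq = 11 − 7 = +4.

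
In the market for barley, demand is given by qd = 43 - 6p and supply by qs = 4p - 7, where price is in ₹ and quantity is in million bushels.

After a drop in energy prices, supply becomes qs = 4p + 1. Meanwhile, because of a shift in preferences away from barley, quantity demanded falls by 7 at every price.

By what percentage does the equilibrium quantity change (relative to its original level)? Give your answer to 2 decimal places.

Original equilibrium: 43 - 6p = 4p - 7 gives 50 = 10p, so p = 5 and q = 13.
The new curves are qd = 36 - 6p (demand) and qs = 4p + 1 (supply).
Setting them equal: 36 - 6p = 4p + 1 → 35 = 10p, so p = 3.5 and q = 15.
%Δq = (15 − 13) / 13 × 100 = +15.38%.

+15.38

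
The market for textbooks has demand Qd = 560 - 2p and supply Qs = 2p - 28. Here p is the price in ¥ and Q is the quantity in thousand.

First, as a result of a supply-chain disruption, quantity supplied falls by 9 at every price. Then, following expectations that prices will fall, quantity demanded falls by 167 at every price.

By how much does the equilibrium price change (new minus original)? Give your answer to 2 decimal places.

Before the shock: 560 - 2p = 2p - 28 ⇒ 588 = 4p ⇒ p = 147, Q = 266.
The new curves are Qd = 393 - 2p (demand) and Qs = 2p - 37 (supply).
New equilibrium: 393 - 2p = 2p - 37 ⇒ 430 = 4p ⇒ p = 107.5, Q = 178.
Δp = 107.5 − 147 = -39.50.

-39.50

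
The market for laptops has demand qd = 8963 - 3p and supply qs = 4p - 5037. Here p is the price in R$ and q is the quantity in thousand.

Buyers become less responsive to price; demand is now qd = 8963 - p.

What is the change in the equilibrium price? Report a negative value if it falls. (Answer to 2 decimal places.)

Initially, 8963 - 3p = 4p - 5037, so 14000 = 7p and p = 2000, q = 2963.
The new curves are qd = 8963 - p (demand) and qs = 4p - 5037 (supply).
Clearing the new market: 8963 - p = 4p - 5037, so p = 2800 and q = 6163.
Δp = 2800 − 2000 = +800.00.

+800.00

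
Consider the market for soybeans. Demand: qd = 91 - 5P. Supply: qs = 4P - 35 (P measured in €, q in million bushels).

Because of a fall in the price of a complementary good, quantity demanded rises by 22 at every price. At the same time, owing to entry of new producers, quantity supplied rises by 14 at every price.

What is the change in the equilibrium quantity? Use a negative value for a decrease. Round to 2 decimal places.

Solve the original market: 91 - 5P = 4P - 35, hence P = 14 and q = 21.
With the change applied: demand qd = 113 - 5P, supply qs = 4P - 21.
Equate the new curves: 113 - 5P = 4P - 21, giving 134 = 9P, P = 134/9 ≈ 14.8889, q = 347/9 ≈ 38.5556.
Δq = 38.5556 − 21 = +17.56.

+17.56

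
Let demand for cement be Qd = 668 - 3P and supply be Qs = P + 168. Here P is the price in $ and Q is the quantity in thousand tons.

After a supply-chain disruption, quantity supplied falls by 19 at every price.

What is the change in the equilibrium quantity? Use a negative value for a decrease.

-14.25

Before the shock: 668 - 3P = P + 168 ⇒ 500 = 4P ⇒ P = 125, Q = 293.
The new curves are Qd = 668 - 3P (demand) and Qs = P + 149 (supply).
Setting them equal: 668 - 3P = P + 149 → 519 = 4P, so P = 129.75 and Q = 278.75.
ΔQ = 278.75 − 293 = -14.25.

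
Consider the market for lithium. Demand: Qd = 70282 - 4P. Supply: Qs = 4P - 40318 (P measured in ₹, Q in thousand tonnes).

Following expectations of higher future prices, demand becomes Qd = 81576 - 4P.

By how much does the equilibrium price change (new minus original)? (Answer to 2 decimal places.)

Original equilibrium: 70282 - 4P = 4P - 40318 gives 110600 = 8P, so P = 13825 and Q = 14982.
After the shift, demand is Qd = 81576 - 4P and supply is Qs = 4P - 40318.
Setting them equal: 81576 - 4P = 4P - 40318 → 121894 = 8P, so P = 15236.75 and Q = 20629.
ΔP = 15236.75 − 13825 = +1411.75.

+1411.75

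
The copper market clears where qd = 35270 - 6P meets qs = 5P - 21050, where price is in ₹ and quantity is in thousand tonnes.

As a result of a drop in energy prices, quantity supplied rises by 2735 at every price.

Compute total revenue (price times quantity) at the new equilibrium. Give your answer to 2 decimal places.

29431893.39

Solve the original market: 35270 - 6P = 5P - 21050, hence P = 5120 and q = 4550.
After the shift, demand is qd = 35270 - 6P and supply is qs = 5P - 18315.
Clearing the new market: 35270 - 6P = 5P - 18315, so P = 53585/11 ≈ 4871.3636 and q = 66460/11 ≈ 6041.8182.
New expenditure = 4871.3636 × 6041.8182 = 29431893.39.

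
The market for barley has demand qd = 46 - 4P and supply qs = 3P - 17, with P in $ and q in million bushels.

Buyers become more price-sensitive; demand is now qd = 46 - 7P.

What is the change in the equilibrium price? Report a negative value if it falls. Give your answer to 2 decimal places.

Before the shock: 46 - 4P = 3P - 17 ⇒ 63 = 7P ⇒ P = 9, q = 10.
With the change applied: demand qd = 46 - 7P, supply qs = 3P - 17.
New equilibrium: 46 - 7P = 3P - 17 ⇒ 63 = 10P ⇒ P = 6.3, q = 1.9.
ΔP = 6.3 − 9 = -2.70.

-2.70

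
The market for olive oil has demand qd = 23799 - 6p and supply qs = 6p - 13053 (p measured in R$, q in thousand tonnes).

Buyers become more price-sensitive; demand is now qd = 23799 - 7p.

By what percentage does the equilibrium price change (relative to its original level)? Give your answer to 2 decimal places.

Solve the original market: 23799 - 6p = 6p - 13053, hence p = 3071 and q = 5373.
With the change applied: demand qd = 23799 - 7p, supply qs = 6p - 13053.
Equate the new curves: 23799 - 7p = 6p - 13053, giving 36852 = 13p, p = 36852/13 ≈ 2834.7692, q = 51423/13 ≈ 3955.6154.
%Δp = (2834.7692 − 3071) / 3071 × 100 = -7.69%.

-7.69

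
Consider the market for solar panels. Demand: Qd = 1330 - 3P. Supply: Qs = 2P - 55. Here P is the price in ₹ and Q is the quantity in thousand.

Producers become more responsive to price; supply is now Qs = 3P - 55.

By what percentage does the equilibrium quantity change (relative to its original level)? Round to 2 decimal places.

+27.76

Before the shock: 1330 - 3P = 2P - 55 ⇒ 1385 = 5P ⇒ P = 277, Q = 499.
The new curves are Qd = 1330 - 3P (demand) and Qs = 3P - 55 (supply).
New equilibrium: 1330 - 3P = 3P - 55 ⇒ 1385 = 6P ⇒ P = 1385/6 ≈ 230.8333, Q = 637.5.
%ΔQ = (637.5 − 499) / 499 × 100 = +27.76%.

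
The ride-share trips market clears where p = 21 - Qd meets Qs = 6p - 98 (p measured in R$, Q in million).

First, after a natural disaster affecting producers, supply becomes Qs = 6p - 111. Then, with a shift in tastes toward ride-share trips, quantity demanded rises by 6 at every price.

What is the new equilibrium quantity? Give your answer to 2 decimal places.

Before the shock: 21 - p = 6p - 98 ⇒ 119 = 7p ⇒ p = 17, Q = 4.
The new curves are Qd = 27 - p (demand) and Qs = 6p - 111 (supply).
Setting them equal: 27 - p = 6p - 111 → 138 = 7p, so p = 138/7 ≈ 19.7143 and Q = 51/7 ≈ 7.2857.

7.29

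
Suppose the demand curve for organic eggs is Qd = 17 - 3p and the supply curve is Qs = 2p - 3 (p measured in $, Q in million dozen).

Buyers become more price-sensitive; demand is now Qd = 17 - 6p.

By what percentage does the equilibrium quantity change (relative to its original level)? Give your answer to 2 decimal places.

Before the shock: 17 - 3p = 2p - 3 ⇒ 20 = 5p ⇒ p = 4, Q = 5.
The shock moves the curves to Qd = 17 - 6p and Qs = 2p - 3.
Clearing the new market: 17 - 6p = 2p - 3, so p = 2.5 and Q = 2.
%ΔQ = (2 − 5) / 5 × 100 = -60.00%.

-60.00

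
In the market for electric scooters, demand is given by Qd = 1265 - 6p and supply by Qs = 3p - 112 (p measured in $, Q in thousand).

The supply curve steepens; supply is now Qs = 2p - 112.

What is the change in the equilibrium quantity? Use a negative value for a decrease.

-114.75

Before the shock: 1265 - 6p = 3p - 112 ⇒ 1377 = 9p ⇒ p = 153, Q = 347.
With the change applied: demand Qd = 1265 - 6p, supply Qs = 2p - 112.
Equate the new curves: 1265 - 6p = 2p - 112, giving 1377 = 8p, p = 172.125, Q = 232.25.
ΔQ = 232.25 − 347 = -114.75.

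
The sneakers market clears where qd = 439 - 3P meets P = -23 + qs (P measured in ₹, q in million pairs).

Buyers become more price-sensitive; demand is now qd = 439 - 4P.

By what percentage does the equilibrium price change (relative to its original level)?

-20

Solve the original market: 439 - 3P = P + 23, hence P = 104 and q = 127.
After the shift, demand is qd = 439 - 4P and supply is qs = P + 23.
Equate the new curves: 439 - 4P = P + 23, giving 416 = 5P, P = 83.2, q = 106.2.
%ΔP = (83.2 − 104) / 104 × 100 = -20%.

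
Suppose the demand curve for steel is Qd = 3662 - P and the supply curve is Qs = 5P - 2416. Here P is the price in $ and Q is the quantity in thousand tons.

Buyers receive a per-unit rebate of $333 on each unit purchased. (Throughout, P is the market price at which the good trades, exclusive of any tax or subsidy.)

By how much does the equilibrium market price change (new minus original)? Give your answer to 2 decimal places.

+55.50

Initially, 3662 - P = 5P - 2416, so 6078 = 6P and P = 1013, Q = 2649.
Since buyers' out-of-pocket price is the market price minus the rebate, the effective demand curve becomes Qd = 3995 - P.
Clearing the new market: 3995 - P = 5P - 2416, so P = 1068.5 and Q = 2926.5.
ΔP = 1068.5 − 1013 = +55.50.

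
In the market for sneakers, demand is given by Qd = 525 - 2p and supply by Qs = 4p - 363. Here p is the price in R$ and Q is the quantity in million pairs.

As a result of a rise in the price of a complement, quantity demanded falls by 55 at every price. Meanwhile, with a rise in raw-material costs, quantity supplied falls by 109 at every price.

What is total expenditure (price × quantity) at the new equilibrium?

24492

Initially, 525 - 2p = 4p - 363, so 888 = 6p and p = 148, Q = 229.
With the change applied: demand Qd = 470 - 2p, supply Qs = 4p - 472.
New equilibrium: 470 - 2p = 4p - 472 ⇒ 942 = 6p ⇒ p = 157, Q = 156.
New expenditure = 157 × 156 = 24492.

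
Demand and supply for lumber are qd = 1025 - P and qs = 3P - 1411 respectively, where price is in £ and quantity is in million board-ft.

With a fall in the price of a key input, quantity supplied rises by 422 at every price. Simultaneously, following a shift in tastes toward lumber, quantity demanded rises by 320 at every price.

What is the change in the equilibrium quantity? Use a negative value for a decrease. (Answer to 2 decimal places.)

Solve the original market: 1025 - P = 3P - 1411, hence P = 609 and q = 416.
With the change applied: demand qd = 1345 - P, supply qs = 3P - 989.
New equilibrium: 1345 - P = 3P - 989 ⇒ 2334 = 4P ⇒ P = 583.5, q = 761.5.
Δq = 761.5 − 416 = +345.50.

+345.50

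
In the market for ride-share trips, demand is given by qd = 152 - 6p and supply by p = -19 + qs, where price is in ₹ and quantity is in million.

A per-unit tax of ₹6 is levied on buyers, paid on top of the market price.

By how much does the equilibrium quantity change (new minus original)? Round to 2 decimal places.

Solve the original market: 152 - 6p = p + 19, hence p = 19 and q = 38.
Since buyers pay the price plus the tax, the effective demand curve becomes qd = 116 - 6p.
Equate the new curves: 116 - 6p = p + 19, giving 97 = 7p, p = 97/7 ≈ 13.8571, q = 230/7 ≈ 32.8571.
Δq = 32.8571 − 38 = -5.14.

-5.14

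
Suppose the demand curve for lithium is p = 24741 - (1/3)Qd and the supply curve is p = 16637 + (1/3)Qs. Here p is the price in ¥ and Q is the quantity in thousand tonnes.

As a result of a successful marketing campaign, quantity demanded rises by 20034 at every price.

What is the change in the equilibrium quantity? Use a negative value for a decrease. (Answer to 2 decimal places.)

Before the shock: 74223 - 3p = 3p - 49911 ⇒ 124134 = 6p ⇒ p = 20689, Q = 12156.
The new curves are Qd = 94257 - 3p (demand) and Qs = 3p - 49911 (supply).
Equate the new curves: 94257 - 3p = 3p - 49911, giving 144168 = 6p, p = 24028, Q = 22173.
ΔQ = 22173 − 12156 = +10017.00.

+10017.00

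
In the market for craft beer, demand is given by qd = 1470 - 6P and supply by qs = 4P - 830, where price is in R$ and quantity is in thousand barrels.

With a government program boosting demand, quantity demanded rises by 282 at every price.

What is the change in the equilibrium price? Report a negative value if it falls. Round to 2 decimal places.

+28.20

Before the shock: 1470 - 6P = 4P - 830 ⇒ 2300 = 10P ⇒ P = 230, q = 90.
With the change applied: demand qd = 1752 - 6P, supply qs = 4P - 830.
Setting them equal: 1752 - 6P = 4P - 830 → 2582 = 10P, so P = 258.2 and q = 202.8.
ΔP = 258.2 − 230 = +28.20.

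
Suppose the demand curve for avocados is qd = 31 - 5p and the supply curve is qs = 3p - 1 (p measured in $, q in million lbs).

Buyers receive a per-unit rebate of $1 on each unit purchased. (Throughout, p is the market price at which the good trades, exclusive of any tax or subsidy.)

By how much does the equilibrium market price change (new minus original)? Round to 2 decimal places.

+0.63

Before the shock: 31 - 5p = 3p - 1 ⇒ 32 = 8p ⇒ p = 4, q = 11.
Since buyers' out-of-pocket price is the market price minus the rebate, the effective demand curve becomes qd = 36 - 5p.
Equate the new curves: 36 - 5p = 3p - 1, giving 37 = 8p, p = 4.625, q = 12.875.
Δp = 4.625 − 4 = +0.63.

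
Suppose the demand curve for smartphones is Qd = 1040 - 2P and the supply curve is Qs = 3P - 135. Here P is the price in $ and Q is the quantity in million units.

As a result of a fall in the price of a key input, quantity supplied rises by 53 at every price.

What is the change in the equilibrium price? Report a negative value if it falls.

-10.6

Before the shock: 1040 - 2P = 3P - 135 ⇒ 1175 = 5P ⇒ P = 235, Q = 570.
The new curves are Qd = 1040 - 2P (demand) and Qs = 3P - 82 (supply).
Clearing the new market: 1040 - 2P = 3P - 82, so P = 224.4 and Q = 591.2.
ΔP = 224.4 − 235 = -10.6.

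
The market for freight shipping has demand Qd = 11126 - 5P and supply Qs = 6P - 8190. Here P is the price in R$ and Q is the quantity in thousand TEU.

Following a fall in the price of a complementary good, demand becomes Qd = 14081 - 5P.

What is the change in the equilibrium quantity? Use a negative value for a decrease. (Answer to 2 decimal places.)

+1611.82

Original equilibrium: 11126 - 5P = 6P - 8190 gives 19316 = 11P, so P = 1756 and Q = 2346.
After the shift, demand is Qd = 14081 - 5P and supply is Qs = 6P - 8190.
Equate the new curves: 14081 - 5P = 6P - 8190, giving 22271 = 11P, P = 22271/11 ≈ 2024.6364, Q = 43536/11 ≈ 3957.8182.
ΔQ = 3957.8182 − 2346 = +1611.82.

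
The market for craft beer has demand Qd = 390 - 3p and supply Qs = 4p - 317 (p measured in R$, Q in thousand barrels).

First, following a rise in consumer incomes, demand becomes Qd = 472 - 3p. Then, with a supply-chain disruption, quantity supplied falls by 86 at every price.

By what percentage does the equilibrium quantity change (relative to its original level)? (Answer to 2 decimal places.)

+11.49

Before the shock: 390 - 3p = 4p - 317 ⇒ 707 = 7p ⇒ p = 101, Q = 87.
The shock moves the curves to Qd = 472 - 3p and Qs = 4p - 403.
Clearing the new market: 472 - 3p = 4p - 403, so p = 125 and Q = 97.
%ΔQ = (97 − 87) / 87 × 100 = +11.49%.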